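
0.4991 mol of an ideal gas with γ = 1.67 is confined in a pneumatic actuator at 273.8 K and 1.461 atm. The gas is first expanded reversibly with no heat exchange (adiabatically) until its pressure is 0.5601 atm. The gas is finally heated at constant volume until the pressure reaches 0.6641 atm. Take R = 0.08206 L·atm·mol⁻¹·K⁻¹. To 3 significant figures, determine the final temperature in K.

T₃ ≈ 221 K

From PV = nRT: V₁ = nRT₁/P₁ = 7.675 L.
Reversible adiabatic, γ = 1.67: T₂ = T₁·(P₂/P₁)^((γ−1)/γ) = 186.4 K; V₂ = V₁·(P₁/P₂)^(1/γ) = 13.63 L.
Isochoric, so P/T is constant: V₃ = V₂; T₃ = T₂·(P₃/P₂) = 221.0 K.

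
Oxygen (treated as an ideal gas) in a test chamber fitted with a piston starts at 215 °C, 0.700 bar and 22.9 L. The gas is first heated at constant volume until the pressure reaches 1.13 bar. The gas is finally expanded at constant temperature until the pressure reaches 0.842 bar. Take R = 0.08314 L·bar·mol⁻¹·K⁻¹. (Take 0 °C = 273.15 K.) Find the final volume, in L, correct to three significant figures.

V₃ ≈ 30.7 L

Convert: T₁ = 488.1 K.
Isochoric, so P/T is constant: V₂ = V₁; T₂ = T₁·(P₂/P₁) = 788.0 K.
Isothermal, so P V is constant: T₃ = T₂; V₃ = V₂·(P₂/P₃) = 30.73 L.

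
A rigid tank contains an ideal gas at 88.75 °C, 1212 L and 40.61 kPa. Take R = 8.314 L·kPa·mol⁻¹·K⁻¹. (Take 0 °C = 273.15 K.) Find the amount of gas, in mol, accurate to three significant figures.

Convert: T = 361.90 K.
PV = nRT ⇒ n = PV/(RT) = (40.61 × 1212) / (8.314 × 361.90)

n ≈ 16.4 mol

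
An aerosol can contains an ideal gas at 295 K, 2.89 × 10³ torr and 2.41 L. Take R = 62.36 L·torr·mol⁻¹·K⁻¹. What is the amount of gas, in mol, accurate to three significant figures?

PV = nRT ⇒ n = PV/(RT) = (2.89e+03 × 2.41) / (62.36 × 295)

n ≈ 0.379 mol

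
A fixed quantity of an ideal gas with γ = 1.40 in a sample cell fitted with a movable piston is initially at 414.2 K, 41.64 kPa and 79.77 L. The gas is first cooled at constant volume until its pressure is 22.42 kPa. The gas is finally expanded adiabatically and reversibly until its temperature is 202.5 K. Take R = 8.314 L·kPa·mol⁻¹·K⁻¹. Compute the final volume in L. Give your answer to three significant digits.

V₃ ≈ 102 L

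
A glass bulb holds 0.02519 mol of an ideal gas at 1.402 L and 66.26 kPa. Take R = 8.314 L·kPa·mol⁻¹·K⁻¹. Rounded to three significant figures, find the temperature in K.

T ≈ 444 K

PV = nRT ⇒ T = PV/(nR) = (66.26 × 1.402) / (0.02519 × 8.314)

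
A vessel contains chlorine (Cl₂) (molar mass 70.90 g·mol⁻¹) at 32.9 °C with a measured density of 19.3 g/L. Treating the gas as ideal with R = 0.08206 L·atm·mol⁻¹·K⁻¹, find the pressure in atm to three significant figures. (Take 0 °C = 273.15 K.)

ρ = PM/(RT) ⇒ P = ρRT/M = (19.3 × 0.08206 × 306.0) / 70.90

P ≈ 6.84 atm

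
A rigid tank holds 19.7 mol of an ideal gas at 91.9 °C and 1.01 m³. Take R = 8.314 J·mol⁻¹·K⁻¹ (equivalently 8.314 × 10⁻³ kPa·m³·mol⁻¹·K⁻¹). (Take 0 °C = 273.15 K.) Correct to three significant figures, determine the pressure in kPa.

Convert: T = 365.05 K.
PV = nRT ⇒ P = nRT/V = (19.7 × 8.314 × 10⁻³ × 365.05) / 1.01

P ≈ 59.2 kPa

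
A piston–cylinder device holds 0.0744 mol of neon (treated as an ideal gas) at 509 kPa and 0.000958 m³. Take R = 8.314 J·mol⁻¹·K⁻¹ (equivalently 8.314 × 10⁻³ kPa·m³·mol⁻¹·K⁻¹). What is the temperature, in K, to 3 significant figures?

PV = nRT ⇒ T = PV/(nR) = (509 × 0.000958) / (0.0744 × 8.314 × 10⁻³)

T ≈ 788 K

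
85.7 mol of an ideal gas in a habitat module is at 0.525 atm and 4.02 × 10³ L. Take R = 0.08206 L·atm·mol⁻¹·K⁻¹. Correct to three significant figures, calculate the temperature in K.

PV = nRT ⇒ T = PV/(nR) = (0.525 × 4.02e+03) / (85.7 × 0.08206)

T ≈ 300 K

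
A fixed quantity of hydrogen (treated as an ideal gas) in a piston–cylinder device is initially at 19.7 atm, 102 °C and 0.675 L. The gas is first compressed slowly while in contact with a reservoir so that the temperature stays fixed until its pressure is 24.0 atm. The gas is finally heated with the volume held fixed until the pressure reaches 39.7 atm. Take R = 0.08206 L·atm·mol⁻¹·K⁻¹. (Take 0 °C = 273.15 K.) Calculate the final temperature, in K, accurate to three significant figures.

T₃ ≈ 621 K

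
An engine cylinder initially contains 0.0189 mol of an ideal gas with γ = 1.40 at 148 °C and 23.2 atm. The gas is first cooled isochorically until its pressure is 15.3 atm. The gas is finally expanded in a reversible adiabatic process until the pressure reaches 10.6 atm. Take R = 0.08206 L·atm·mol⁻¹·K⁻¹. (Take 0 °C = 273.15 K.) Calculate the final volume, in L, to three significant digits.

V₃ ≈ 0.0366 L

Convert: T₁ = 421.1 K.
From PV = nRT: V₁ = nRT₁/P₁ = 0.02815 L.
Isochoric, so P/T is constant: V₂ = V₁; T₂ = T₁·(P₂/P₁) = 277.7 K.
Adiabatic (γ = 1.40), T V^(γ−1) and P V^γ constant: T₃ = T₂·(P₃/P₂)^((γ−1)/γ) = 250.1 K; V₃ = V₂·(P₂/P₃)^(1/γ) = 0.03659 L.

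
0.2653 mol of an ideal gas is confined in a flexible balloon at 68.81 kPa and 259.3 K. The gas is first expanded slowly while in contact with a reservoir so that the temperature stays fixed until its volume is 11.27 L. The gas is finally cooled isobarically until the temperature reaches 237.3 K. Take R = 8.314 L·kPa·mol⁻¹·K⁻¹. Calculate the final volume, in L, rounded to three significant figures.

From PV = nRT: V₁ = nRT₁/P₁ = 8.312 L.
Isothermal, so P V is constant: T₂ = T₁; P₂ = P₁·(V₁/V₂) = 50.75 kPa.
Isobaric, so V/T is constant: P₃ = P₂; V₃ = V₂·(T₃/T₂) = 10.31 L.

V₃ ≈ 10.3 L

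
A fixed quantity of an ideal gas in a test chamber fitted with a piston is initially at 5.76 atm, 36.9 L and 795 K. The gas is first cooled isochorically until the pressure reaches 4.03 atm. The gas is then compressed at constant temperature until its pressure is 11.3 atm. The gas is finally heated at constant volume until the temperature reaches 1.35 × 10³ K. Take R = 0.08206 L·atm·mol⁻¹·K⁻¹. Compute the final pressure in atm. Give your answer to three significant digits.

P₄ ≈ 27.4 atm

Isochoric, so P/T is constant: V₂ = V₁; T₂ = T₁·(P₂/P₁) = 556.2 K.
T constant ⇒ Boyle's law P V = const: T₃ = T₂; V₃ = V₂·(P₂/P₃) = 13.16 L.
V constant ⇒ P ∝ T: V₄ = V₃; P₄ = P₃·(T₄/T₃) = 27.43 atm.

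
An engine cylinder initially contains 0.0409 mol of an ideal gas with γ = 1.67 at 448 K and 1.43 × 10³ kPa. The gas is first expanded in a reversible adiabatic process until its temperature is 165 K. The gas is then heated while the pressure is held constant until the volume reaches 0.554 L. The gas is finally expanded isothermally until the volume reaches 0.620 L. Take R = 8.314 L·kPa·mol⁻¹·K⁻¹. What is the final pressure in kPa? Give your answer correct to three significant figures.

From PV = nRT: V₁ = nRT₁/P₁ = 0.1065 L.
Adiabatic (γ = 1.67), T V^(γ−1) and P V^γ constant: P₂ = P₁·(T₂/T₁)^(γ/(γ−1)) = 118.6 kPa; V₂ = V₁·(T₁/T₂)^(1/(γ−1)) = 0.4731 L.
P constant ⇒ V ∝ T: P₃ = P₂; T₃ = T₂·(V₃/V₂) = 193.2 K.
Isothermal, so P V is constant: T₄ = T₃; P₄ = P₃·(V₃/V₄) = 106.0 kPa.

P₄ ≈ 106 kPa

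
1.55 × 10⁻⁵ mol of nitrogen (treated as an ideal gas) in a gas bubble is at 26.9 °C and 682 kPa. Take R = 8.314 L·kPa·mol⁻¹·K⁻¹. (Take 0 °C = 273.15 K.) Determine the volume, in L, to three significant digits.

V ≈ 5.67e-05 L

Convert: T = 300.05 K.
PV = nRT ⇒ V = nRT/P = (1.55e-05 × 8.314 × 300.05) / 682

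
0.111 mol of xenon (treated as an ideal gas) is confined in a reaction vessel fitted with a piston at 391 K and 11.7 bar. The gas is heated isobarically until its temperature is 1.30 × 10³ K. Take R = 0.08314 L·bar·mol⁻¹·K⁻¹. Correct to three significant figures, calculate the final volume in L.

V₂ ≈ 1.03 L

From PV = nRT: V₁ = nRT₁/P₁ = 0.3084 L.
P constant ⇒ V ∝ T: P₂ = P₁; V₂ = V₁·(T₂/T₁) = 1.025 L.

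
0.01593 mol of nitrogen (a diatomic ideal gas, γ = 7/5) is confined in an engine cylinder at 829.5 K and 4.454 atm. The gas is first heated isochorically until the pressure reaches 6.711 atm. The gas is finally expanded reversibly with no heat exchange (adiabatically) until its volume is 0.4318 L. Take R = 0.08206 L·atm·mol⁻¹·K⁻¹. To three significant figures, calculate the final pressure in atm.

P₃ ≈ 3.01 atm

From PV = nRT: V₁ = nRT₁/P₁ = 0.2435 L.
Isochoric, so P/T is constant: V₂ = V₁; T₂ = T₁·(P₂/P₁) = 1250 K.
Reversible adiabatic, γ = 7/5: T₃ = T₂·(V₂/V₃)^(γ−1) = 993.8 K; P₃ = P₂·(V₂/V₃)^γ = 3.009 atm.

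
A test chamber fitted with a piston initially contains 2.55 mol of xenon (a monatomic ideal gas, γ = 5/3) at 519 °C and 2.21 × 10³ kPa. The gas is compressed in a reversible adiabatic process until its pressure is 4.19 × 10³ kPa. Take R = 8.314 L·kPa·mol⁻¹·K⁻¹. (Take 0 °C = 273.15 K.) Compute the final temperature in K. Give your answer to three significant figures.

T₂ ≈ 1.02e+03 K

Convert: T₁ = 792.1 K.
From PV = nRT: V₁ = nRT₁/P₁ = 7.599 L.
Adiabatic (γ = 5/3), T V^(γ−1) and P V^γ constant: T₂ = T₁·(P₂/P₁)^((γ−1)/γ) = 1023 K; V₂ = V₁·(P₁/P₂)^(1/γ) = 5.177 L.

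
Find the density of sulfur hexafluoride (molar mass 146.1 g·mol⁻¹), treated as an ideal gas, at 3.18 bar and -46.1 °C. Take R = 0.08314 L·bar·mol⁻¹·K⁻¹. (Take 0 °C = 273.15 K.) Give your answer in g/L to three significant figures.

ρ = PM/(RT) = (3.18 × 146.1) / (0.08314 × 227.0)

ρ ≈ 24.6 g/L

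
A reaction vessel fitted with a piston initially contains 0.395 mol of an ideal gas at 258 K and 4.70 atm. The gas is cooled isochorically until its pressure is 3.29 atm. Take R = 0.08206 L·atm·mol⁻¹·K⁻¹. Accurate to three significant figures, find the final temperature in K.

From PV = nRT: V₁ = nRT₁/P₁ = 1.779 L.
V constant ⇒ P ∝ T: V₂ = V₁; T₂ = T₁·(P₂/P₁) = 180.6 K.

T₂ ≈ 181 K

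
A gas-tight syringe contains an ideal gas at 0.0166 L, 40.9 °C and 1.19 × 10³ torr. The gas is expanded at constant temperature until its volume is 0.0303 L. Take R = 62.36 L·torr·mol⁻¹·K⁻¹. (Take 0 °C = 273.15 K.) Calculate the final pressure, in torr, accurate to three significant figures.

P₂ ≈ 652 torr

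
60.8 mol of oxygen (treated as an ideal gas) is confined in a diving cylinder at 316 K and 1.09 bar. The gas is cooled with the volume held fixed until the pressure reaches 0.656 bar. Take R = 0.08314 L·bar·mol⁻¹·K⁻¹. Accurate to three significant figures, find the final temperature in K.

T₂ ≈ 190 K

From PV = nRT: V₁ = nRT₁/P₁ = 1465 L.
V constant ⇒ P ∝ T: V₂ = V₁; T₂ = T₁·(P₂/P₁) = 190.2 K.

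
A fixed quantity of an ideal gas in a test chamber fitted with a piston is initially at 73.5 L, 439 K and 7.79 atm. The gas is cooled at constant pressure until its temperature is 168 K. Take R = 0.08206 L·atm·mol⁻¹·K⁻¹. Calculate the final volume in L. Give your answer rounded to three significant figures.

P constant ⇒ V ∝ T: P₂ = P₁; V₂ = V₁·(T₂/T₁) = 28.13 L.

V₂ ≈ 28.1 L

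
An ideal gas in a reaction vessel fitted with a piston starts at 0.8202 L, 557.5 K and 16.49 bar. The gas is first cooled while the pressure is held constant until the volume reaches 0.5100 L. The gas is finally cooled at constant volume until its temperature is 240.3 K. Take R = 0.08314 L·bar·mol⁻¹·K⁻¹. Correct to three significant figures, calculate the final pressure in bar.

P constant ⇒ V ∝ T: P₂ = P₁; T₂ = T₁·(V₂/V₁) = 346.7 K.
V constant ⇒ P ∝ T: V₃ = V₂; P₃ = P₂·(T₃/T₂) = 11.43 bar.

P₃ ≈ 11.4 bar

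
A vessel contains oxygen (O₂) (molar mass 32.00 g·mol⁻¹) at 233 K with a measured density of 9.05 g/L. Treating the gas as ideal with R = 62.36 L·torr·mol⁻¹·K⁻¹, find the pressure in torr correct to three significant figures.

ρ = PM/(RT) ⇒ P = ρRT/M = (9.05 × 62.36 × 233.0) / 32.00

P ≈ 4.11e+03 torr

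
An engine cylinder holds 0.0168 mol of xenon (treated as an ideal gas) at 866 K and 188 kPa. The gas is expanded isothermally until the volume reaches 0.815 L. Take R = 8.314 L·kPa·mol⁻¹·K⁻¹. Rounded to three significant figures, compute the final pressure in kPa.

From PV = nRT: V₁ = nRT₁/P₁ = 0.6434 L.
Isothermal, so P V is constant: T₂ = T₁; P₂ = P₁·(V₁/V₂) = 148.4 kPa.

P₂ ≈ 148 kPa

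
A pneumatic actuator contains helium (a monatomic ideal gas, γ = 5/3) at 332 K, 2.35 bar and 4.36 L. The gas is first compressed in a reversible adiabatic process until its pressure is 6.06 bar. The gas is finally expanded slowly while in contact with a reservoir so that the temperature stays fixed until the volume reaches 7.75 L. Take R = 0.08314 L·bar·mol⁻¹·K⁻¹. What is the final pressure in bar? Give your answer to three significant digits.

P₃ ≈ 1.93 bar

Adiabatic (γ = 5/3), T V^(γ−1) and P V^γ constant: T₂ = T₁·(P₂/P₁)^((γ−1)/γ) = 485.0 K; V₂ = V₁·(P₁/P₂)^(1/γ) = 2.470 L.
T constant ⇒ Boyle's law P V = const: T₃ = T₂; P₃ = P₂·(V₂/V₃) = 1.931 bar.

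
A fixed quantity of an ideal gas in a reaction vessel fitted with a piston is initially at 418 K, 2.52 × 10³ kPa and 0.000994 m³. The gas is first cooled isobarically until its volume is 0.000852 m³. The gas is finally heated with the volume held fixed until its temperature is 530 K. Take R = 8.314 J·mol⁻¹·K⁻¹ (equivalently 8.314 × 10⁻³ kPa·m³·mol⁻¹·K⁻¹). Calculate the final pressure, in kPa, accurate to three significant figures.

P₃ ≈ 3.73e+03 kPa

P constant ⇒ V ∝ T: P₂ = P₁; T₂ = T₁·(V₂/V₁) = 358.3 K.
V constant ⇒ P ∝ T: V₃ = V₂; P₃ = P₂·(T₃/T₂) = 3728 kPa.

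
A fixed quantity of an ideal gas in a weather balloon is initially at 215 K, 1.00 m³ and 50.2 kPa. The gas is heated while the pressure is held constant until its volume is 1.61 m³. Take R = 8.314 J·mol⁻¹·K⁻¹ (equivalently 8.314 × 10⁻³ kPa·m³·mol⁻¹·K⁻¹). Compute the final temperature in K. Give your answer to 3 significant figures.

T₂ ≈ 346 K

Isobaric, so V/T is constant: P₂ = P₁; T₂ = T₁·(V₂/V₁) = 346.2 K.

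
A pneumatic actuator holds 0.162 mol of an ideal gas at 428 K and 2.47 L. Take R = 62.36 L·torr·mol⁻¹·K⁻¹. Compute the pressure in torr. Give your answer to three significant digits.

P ≈ 1.75e+03 torr

PV = nRT ⇒ P = nRT/V = (0.162 × 62.36 × 428) / 2.47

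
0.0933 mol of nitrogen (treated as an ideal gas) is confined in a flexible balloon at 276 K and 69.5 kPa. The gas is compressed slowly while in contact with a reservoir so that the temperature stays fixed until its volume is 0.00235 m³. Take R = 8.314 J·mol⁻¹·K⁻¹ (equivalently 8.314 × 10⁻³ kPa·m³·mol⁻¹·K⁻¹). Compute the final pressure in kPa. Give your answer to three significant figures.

P₂ ≈ 91.1 kPa

From PV = nRT: V₁ = nRT₁/P₁ = 0.003080 m³.
Isothermal, so P V is constant: T₂ = T₁; P₂ = P₁·(V₁/V₂) = 91.10 kPa.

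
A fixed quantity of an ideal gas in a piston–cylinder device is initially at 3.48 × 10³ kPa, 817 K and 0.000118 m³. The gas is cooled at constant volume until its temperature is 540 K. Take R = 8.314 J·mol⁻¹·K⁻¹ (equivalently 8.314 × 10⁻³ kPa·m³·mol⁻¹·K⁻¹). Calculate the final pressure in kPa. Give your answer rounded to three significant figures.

P₂ ≈ 2.30e+03 kPa

V constant ⇒ P ∝ T: V₂ = V₁; P₂ = P₁·(T₂/T₁) = 2300 kPa.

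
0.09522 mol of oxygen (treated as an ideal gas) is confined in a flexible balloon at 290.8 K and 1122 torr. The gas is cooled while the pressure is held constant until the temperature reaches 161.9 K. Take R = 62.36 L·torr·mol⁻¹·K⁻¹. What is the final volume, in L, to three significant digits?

From PV = nRT: V₁ = nRT₁/P₁ = 1.539 L.
P constant ⇒ V ∝ T: P₂ = P₁; V₂ = V₁·(T₂/T₁) = 0.8568 L.

V₂ ≈ 0.857 L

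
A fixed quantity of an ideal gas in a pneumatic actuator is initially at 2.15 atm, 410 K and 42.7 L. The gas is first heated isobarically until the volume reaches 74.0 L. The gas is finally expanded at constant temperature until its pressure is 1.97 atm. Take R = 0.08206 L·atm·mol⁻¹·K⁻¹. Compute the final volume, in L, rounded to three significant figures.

V₃ ≈ 80.8 L

Isobaric, so V/T is constant: P₂ = P₁; T₂ = T₁·(V₂/V₁) = 710.5 K.
T constant ⇒ Boyle's law P V = const: T₃ = T₂; V₃ = V₂·(P₂/P₃) = 80.76 L.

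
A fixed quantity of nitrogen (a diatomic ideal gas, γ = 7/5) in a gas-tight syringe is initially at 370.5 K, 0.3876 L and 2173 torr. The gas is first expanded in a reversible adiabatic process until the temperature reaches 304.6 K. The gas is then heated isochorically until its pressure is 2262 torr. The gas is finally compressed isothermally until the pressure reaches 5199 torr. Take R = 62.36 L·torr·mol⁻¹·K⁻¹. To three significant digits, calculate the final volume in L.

V₄ ≈ 0.275 L

Reversible adiabatic, γ = 7/5: P₂ = P₁·(T₂/T₁)^(γ/(γ−1)) = 1095 torr; V₂ = V₁·(T₁/T₂)^(1/(γ−1)) = 0.6325 L.
Isochoric, so P/T is constant: V₃ = V₂; T₃ = T₂·(P₃/P₂) = 629.3 K.
T constant ⇒ Boyle's law P V = const: T₄ = T₃; V₄ = V₃·(P₃/P₄) = 0.2752 L.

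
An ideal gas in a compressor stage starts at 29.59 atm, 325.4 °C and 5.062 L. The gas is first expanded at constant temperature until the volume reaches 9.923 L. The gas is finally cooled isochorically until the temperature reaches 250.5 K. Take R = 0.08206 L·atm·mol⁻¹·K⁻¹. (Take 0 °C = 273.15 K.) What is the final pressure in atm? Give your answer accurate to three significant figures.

P₃ ≈ 6.32 atm

Convert: T₁ = 598.5 K.
Isothermal, so P V is constant: T₂ = T₁; P₂ = P₁·(V₁/V₂) = 15.09 atm.
Isochoric, so P/T is constant: V₃ = V₂; P₃ = P₂·(T₃/T₂) = 6.317 atm.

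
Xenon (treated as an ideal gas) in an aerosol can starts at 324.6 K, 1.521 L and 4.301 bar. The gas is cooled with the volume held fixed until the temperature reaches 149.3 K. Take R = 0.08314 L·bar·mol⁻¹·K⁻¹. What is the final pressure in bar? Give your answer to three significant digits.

V constant ⇒ P ∝ T: V₂ = V₁; P₂ = P₁·(T₂/T₁) = 1.978 bar.

P₂ ≈ 1.98 bar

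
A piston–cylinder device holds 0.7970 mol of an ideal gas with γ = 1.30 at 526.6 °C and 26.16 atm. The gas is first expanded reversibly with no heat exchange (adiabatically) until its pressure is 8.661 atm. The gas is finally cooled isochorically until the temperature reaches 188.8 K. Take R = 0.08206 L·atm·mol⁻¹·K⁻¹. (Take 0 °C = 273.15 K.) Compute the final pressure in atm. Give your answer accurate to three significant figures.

Convert: T₁ = 799.8 K.
From PV = nRT: V₁ = nRT₁/P₁ = 1.999 L.
Reversible adiabatic, γ = 1.30: T₂ = T₁·(P₂/P₁)^((γ−1)/γ) = 619.7 K; V₂ = V₁·(P₁/P₂)^(1/γ) = 4.679 L.
Isochoric, so P/T is constant: V₃ = V₂; P₃ = P₂·(T₃/T₂) = 2.639 atm.

P₃ ≈ 2.64 atm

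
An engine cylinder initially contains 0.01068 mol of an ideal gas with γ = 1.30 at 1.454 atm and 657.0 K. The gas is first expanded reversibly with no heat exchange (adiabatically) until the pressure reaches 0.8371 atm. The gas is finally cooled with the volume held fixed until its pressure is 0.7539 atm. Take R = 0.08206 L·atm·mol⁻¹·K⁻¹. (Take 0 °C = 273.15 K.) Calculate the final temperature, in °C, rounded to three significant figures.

T₃ ≈ 248 °C

From PV = nRT: V₁ = nRT₁/P₁ = 0.3960 L.
Adiabatic (γ = 1.30), T V^(γ−1) and P V^γ constant: T₂ = T₁·(P₂/P₁)^((γ−1)/γ) = 578.4 K; V₂ = V₁·(P₁/P₂)^(1/γ) = 0.6056 L.
V constant ⇒ P ∝ T: V₃ = V₂; T₃ = T₂·(P₃/P₂) = 520.9 K.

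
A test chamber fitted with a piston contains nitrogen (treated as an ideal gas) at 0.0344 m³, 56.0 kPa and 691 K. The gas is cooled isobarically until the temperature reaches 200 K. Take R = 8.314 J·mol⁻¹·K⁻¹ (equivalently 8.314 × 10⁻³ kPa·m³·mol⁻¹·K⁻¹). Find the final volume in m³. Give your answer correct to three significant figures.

V₂ ≈ 0.00996 m³

P constant ⇒ V ∝ T: P₂ = P₁; V₂ = V₁·(T₂/T₁) = 0.009957 m³.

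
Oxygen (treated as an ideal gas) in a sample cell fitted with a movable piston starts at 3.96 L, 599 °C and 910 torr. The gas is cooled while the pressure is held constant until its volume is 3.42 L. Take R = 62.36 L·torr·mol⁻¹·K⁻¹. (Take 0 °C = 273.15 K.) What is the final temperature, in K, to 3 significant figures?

T₂ ≈ 753 K

Convert: T₁ = 872.1 K.
P constant ⇒ V ∝ T: P₂ = P₁; T₂ = T₁·(V₂/V₁) = 753.2 K.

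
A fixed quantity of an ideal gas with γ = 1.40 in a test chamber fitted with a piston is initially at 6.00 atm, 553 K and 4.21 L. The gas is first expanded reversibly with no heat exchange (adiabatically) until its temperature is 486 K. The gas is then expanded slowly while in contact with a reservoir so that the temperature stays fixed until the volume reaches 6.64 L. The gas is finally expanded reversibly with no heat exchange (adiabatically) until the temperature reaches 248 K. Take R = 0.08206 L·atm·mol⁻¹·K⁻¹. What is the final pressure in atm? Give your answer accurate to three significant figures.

P₄ ≈ 0.317 atm

Reversible adiabatic, γ = 1.40: P₂ = P₁·(T₂/T₁)^(γ/(γ−1)) = 3.818 atm; V₂ = V₁·(T₁/T₂)^(1/(γ−1)) = 5.814 L.
T constant ⇒ Boyle's law P V = const: T₃ = T₂; P₃ = P₂·(V₂/V₃) = 3.343 atm.
Adiabatic (γ = 1.40), T V^(γ−1) and P V^γ constant: P₄ = P₃·(T₄/T₃)^(γ/(γ−1)) = 0.3173 atm; V₄ = V₃·(T₃/T₄)^(1/(γ−1)) = 35.70 L.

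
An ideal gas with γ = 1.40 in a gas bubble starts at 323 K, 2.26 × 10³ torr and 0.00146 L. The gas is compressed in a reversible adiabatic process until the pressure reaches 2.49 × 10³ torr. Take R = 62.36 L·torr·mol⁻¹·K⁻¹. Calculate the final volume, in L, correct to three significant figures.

V₂ ≈ 0.00136 L

Adiabatic (γ = 1.40), T V^(γ−1) and P V^γ constant: T₂ = T₁·(P₂/P₁)^((γ−1)/γ) = 332.1 K; V₂ = V₁·(P₁/P₂)^(1/γ) = 0.001362 L.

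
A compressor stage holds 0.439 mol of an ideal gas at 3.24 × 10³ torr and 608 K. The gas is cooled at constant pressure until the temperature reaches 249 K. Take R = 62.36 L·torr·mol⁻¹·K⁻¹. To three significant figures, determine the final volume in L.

V₂ ≈ 2.10 L

From PV = nRT: V₁ = nRT₁/P₁ = 5.137 L.
P constant ⇒ V ∝ T: P₂ = P₁; V₂ = V₁·(T₂/T₁) = 2.104 L.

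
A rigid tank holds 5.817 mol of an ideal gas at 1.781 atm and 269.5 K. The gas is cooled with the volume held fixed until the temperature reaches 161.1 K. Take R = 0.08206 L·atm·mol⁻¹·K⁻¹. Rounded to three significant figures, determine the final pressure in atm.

From PV = nRT: V₁ = nRT₁/P₁ = 72.23 L.
Isochoric, so P/T is constant: V₂ = V₁; P₂ = P₁·(T₂/T₁) = 1.065 atm.

P₂ ≈ 1.06 atm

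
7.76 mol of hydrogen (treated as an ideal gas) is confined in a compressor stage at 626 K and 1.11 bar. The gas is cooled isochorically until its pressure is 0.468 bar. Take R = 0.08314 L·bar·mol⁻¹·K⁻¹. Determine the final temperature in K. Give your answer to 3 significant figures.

From PV = nRT: V₁ = nRT₁/P₁ = 363.9 L.
Isochoric, so P/T is constant: V₂ = V₁; T₂ = T₁·(P₂/P₁) = 263.9 K.

T₂ ≈ 264 K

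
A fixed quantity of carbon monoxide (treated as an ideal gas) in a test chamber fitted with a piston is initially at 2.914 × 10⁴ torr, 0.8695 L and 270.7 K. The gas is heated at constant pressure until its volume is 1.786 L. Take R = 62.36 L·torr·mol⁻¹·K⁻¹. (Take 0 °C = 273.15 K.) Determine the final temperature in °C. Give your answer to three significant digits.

T₂ ≈ 283 °C

P constant ⇒ V ∝ T: P₂ = P₁; T₂ = T₁·(V₂/V₁) = 556.0 K.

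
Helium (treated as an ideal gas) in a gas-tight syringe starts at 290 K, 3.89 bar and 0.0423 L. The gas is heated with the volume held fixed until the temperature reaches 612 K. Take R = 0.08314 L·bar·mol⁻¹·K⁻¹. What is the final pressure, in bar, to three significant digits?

Isochoric, so P/T is constant: V₂ = V₁; P₂ = P₁·(T₂/T₁) = 8.209 bar.

P₂ ≈ 8.21 bar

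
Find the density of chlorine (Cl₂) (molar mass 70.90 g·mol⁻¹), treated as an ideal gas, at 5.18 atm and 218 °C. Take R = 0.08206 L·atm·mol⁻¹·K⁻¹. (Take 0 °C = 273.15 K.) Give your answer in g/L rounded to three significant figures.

ρ ≈ 9.11 g/L

ρ = PM/(RT) = (5.18 × 70.90) / (0.08206 × 491.1)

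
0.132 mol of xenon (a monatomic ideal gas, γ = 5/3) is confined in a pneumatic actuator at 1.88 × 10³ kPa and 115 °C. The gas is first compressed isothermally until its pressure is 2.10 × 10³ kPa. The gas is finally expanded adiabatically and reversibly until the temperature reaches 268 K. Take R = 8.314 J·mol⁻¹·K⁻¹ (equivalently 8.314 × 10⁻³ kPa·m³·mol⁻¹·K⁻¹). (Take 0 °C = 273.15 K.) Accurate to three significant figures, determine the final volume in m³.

Convert: T₁ = 388.1 K.
From PV = nRT: V₁ = nRT₁/P₁ = 0.0002266 m³.
T constant ⇒ Boyle's law P V = const: T₂ = T₁; V₂ = V₁·(P₁/P₂) = 0.0002028 m³.
Reversible adiabatic, γ = 5/3: P₃ = P₂·(T₃/T₂)^(γ/(γ−1)) = 831.9 kPa; V₃ = V₂·(T₂/T₃)^(1/(γ−1)) = 0.0003536 m³.

V₃ ≈ 0.000354 m³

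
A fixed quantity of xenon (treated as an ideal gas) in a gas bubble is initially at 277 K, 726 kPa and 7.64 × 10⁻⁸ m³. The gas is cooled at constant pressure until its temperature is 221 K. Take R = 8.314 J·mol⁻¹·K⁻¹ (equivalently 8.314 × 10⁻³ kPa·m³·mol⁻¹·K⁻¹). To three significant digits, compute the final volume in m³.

V₂ ≈ 6.10e-08 m³

P constant ⇒ V ∝ T: P₂ = P₁; V₂ = V₁·(T₂/T₁) = 6.095e-08 m³.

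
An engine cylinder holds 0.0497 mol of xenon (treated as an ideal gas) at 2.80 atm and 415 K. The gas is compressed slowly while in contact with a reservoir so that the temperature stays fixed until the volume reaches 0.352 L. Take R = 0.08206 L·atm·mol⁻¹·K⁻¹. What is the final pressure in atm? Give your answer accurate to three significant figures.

From PV = nRT: V₁ = nRT₁/P₁ = 0.6045 L.
T constant ⇒ Boyle's law P V = const: T₂ = T₁; P₂ = P₁·(V₁/V₂) = 4.808 atm.

P₂ ≈ 4.81 atm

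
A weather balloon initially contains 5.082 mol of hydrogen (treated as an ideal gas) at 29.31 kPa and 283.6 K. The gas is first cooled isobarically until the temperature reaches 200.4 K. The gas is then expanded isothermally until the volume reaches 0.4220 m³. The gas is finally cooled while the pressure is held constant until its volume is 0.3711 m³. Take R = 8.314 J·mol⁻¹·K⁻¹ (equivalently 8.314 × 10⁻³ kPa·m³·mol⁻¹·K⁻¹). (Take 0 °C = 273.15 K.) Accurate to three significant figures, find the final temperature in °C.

T₄ ≈ -96.9 °C

From PV = nRT: V₁ = nRT₁/P₁ = 0.4088 m³.
P constant ⇒ V ∝ T: P₂ = P₁; V₂ = V₁·(T₂/T₁) = 0.2889 m³.
Isothermal, so P V is constant: T₃ = T₂; P₃ = P₂·(V₂/V₃) = 20.06 kPa.
P constant ⇒ V ∝ T: P₄ = P₃; T₄ = T₃·(V₄/V₃) = 176.2 K.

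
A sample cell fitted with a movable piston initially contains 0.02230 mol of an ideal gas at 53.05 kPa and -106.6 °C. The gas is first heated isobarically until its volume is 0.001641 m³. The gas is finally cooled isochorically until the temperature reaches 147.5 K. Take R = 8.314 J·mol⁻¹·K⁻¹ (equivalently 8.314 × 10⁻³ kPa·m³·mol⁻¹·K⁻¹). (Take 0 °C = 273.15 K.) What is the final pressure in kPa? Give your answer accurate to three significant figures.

P₃ ≈ 16.7 kPa

Convert: T₁ = 166.5 K.
From PV = nRT: V₁ = nRT₁/P₁ = 0.0005821 m³.
Isobaric, so V/T is constant: P₂ = P₁; T₂ = T₁·(V₂/V₁) = 469.5 K.
Isochoric, so P/T is constant: V₃ = V₂; P₃ = P₂·(T₃/T₂) = 16.66 kPa.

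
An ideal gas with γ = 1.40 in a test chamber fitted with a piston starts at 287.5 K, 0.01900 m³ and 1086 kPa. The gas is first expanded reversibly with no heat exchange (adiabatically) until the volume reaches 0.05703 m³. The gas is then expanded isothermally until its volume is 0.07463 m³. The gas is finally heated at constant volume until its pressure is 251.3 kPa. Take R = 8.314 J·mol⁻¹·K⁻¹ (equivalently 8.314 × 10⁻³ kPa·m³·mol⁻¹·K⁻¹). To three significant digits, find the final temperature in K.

Reversible adiabatic, γ = 1.40: T₂ = T₁·(V₁/V₂)^(γ−1) = 185.2 K; P₂ = P₁·(V₁/V₂)^γ = 233.1 kPa.
T constant ⇒ Boyle's law P V = const: T₃ = T₂; P₃ = P₂·(V₂/V₃) = 178.1 kPa.
Isochoric, so P/T is constant: V₄ = V₃; T₄ = T₃·(P₄/P₃) = 261.3 K.

T₄ ≈ 261 K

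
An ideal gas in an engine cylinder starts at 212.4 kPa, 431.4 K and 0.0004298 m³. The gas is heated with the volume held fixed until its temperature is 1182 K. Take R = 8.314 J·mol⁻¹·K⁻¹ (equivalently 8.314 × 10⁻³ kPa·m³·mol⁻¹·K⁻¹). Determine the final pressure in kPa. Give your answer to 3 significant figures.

P₂ ≈ 582 kPa

V constant ⇒ P ∝ T: V₂ = V₁; P₂ = P₁·(T₂/T₁) = 582.0 kPa.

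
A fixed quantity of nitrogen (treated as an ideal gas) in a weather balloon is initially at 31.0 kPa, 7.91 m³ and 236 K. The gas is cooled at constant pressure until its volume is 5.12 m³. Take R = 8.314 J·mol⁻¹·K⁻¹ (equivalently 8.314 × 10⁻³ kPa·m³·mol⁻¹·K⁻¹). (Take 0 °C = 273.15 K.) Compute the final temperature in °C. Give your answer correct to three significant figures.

T₂ ≈ -120 °C

P constant ⇒ V ∝ T: P₂ = P₁; T₂ = T₁·(V₂/V₁) = 152.8 K.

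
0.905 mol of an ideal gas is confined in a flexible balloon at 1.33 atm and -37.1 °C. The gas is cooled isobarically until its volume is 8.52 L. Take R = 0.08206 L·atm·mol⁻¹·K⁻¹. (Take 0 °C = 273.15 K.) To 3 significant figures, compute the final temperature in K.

Convert: T₁ = 236.0 K.
From PV = nRT: V₁ = nRT₁/P₁ = 13.18 L.
Isobaric, so V/T is constant: P₂ = P₁; T₂ = T₁·(V₂/V₁) = 152.6 K.

T₂ ≈ 153 K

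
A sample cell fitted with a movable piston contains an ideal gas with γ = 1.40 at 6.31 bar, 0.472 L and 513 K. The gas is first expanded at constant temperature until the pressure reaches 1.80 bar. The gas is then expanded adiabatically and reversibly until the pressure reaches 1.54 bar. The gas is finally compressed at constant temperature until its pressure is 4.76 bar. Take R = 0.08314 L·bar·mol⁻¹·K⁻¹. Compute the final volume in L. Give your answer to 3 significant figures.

T constant ⇒ Boyle's law P V = const: T₂ = T₁; V₂ = V₁·(P₁/P₂) = 1.655 L.
Adiabatic (γ = 1.40), T V^(γ−1) and P V^γ constant: T₃ = T₂·(P₃/P₂)^((γ−1)/γ) = 490.6 K; V₃ = V₂·(P₂/P₃)^(1/γ) = 1.850 L.
T constant ⇒ Boyle's law P V = const: T₄ = T₃; V₄ = V₃·(P₃/P₄) = 0.5984 L.

V₄ ≈ 0.598 L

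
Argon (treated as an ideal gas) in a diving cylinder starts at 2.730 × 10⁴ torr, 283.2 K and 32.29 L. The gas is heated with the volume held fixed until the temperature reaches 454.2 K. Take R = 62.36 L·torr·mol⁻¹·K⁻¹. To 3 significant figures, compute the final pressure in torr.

P₂ ≈ 4.38e+04 torr

V constant ⇒ P ∝ T: V₂ = V₁; P₂ = P₁·(T₂/T₁) = 4.378e+04 torr.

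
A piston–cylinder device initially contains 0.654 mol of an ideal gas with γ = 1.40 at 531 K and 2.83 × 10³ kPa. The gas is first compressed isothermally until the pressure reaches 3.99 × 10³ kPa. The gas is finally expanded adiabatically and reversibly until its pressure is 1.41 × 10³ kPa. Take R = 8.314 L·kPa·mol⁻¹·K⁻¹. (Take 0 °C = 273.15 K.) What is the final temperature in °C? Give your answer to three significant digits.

T₃ ≈ 121 °C

From PV = nRT: V₁ = nRT₁/P₁ = 1.020 L.
T constant ⇒ Boyle's law P V = const: T₂ = T₁; V₂ = V₁·(P₁/P₂) = 0.7236 L.
Reversible adiabatic, γ = 1.40: T₃ = T₂·(P₃/P₂)^((γ−1)/γ) = 394.5 K; V₃ = V₂·(P₂/P₃)^(1/γ) = 1.521 L.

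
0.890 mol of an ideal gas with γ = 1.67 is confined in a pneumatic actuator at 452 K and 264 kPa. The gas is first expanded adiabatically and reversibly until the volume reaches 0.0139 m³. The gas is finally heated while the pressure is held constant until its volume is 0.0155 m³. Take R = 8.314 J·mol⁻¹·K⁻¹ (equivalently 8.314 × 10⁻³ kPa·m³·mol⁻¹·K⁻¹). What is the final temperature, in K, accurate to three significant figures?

From PV = nRT: V₁ = nRT₁/P₁ = 0.01267 m³.
Reversible adiabatic, γ = 1.67: T₂ = T₁·(V₁/V₂)^(γ−1) = 424.8 K; P₂ = P₁·(V₁/V₂)^γ = 226.1 kPa.
P constant ⇒ V ∝ T: P₃ = P₂; T₃ = T₂·(V₃/V₂) = 473.7 K.

T₃ ≈ 474 K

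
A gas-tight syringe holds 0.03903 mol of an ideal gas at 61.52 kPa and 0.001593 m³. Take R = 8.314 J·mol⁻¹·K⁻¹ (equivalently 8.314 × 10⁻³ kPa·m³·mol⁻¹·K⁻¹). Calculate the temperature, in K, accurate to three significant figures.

PV = nRT ⇒ T = PV/(nR) = (61.52 × 0.001593) / (0.03903 × 8.314 × 10⁻³)

T ≈ 302 K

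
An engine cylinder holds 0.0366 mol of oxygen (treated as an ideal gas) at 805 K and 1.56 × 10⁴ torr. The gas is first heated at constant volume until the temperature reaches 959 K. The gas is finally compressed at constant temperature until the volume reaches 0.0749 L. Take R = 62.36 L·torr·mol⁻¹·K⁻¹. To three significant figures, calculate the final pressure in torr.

P₃ ≈ 2.92e+04 torr

From PV = nRT: V₁ = nRT₁/P₁ = 0.1178 L.
V constant ⇒ P ∝ T: V₂ = V₁; P₂ = P₁·(T₂/T₁) = 1.858e+04 torr.
T constant ⇒ Boyle's law P V = const: T₃ = T₂; P₃ = P₂·(V₂/V₃) = 2.922e+04 torr.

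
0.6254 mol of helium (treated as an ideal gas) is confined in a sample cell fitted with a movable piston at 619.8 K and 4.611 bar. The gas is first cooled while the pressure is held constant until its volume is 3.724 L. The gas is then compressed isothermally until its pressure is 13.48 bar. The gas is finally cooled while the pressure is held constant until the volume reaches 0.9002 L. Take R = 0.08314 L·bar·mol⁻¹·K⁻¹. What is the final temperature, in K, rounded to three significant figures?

From PV = nRT: V₁ = nRT₁/P₁ = 6.989 L.
P constant ⇒ V ∝ T: P₂ = P₁; T₂ = T₁·(V₂/V₁) = 330.2 K.
Isothermal, so P V is constant: T₃ = T₂; V₃ = V₂·(P₂/P₃) = 1.274 L.
Isobaric, so V/T is constant: P₄ = P₃; T₄ = T₃·(V₄/V₃) = 233.4 K.

T₄ ≈ 233 K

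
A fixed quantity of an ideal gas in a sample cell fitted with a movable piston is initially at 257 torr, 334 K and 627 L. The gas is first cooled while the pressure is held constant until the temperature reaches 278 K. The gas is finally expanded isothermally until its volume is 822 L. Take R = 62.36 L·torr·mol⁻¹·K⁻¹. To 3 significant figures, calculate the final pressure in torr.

P constant ⇒ V ∝ T: P₂ = P₁; V₂ = V₁·(T₂/T₁) = 521.9 L.
Isothermal, so P V is constant: T₃ = T₂; P₃ = P₂·(V₂/V₃) = 163.2 torr.

P₃ ≈ 163 torr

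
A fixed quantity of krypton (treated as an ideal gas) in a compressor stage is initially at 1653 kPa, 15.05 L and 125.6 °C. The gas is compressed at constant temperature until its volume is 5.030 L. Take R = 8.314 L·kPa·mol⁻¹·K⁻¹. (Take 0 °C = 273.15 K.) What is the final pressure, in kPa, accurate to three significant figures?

P₂ ≈ 4.95e+03 kPa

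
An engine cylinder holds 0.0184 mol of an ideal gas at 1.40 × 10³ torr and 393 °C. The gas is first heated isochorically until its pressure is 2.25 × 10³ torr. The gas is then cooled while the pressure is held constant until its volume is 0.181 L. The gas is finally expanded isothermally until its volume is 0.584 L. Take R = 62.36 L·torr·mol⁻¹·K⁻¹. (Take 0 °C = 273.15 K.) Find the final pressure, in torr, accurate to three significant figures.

Convert: T₁ = 666.1 K.
From PV = nRT: V₁ = nRT₁/P₁ = 0.5460 L.
Isochoric, so P/T is constant: V₂ = V₁; T₂ = T₁·(P₂/P₁) = 1071 K.
P constant ⇒ V ∝ T: P₃ = P₂; T₃ = T₂·(V₃/V₂) = 354.9 K.
T constant ⇒ Boyle's law P V = const: T₄ = T₃; P₄ = P₃·(V₃/V₄) = 697.3 torr.

P₄ ≈ 697 torr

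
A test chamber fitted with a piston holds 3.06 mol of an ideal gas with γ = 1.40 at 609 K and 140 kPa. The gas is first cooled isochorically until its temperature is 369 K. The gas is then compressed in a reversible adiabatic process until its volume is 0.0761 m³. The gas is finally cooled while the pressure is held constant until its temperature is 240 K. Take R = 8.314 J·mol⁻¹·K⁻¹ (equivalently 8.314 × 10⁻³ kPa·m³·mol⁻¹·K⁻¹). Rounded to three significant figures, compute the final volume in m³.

V₄ ≈ 0.0426 m³

From PV = nRT: V₁ = nRT₁/P₁ = 0.1107 m³.
V constant ⇒ P ∝ T: V₂ = V₁; P₂ = P₁·(T₂/T₁) = 84.83 kPa.
Reversible adiabatic, γ = 1.40: T₃ = T₂·(V₂/V₃)^(γ−1) = 428.6 K; P₃ = P₂·(V₂/V₃)^γ = 143.3 kPa.
Isobaric, so V/T is constant: P₄ = P₃; V₄ = V₃·(T₄/T₃) = 0.04261 m³.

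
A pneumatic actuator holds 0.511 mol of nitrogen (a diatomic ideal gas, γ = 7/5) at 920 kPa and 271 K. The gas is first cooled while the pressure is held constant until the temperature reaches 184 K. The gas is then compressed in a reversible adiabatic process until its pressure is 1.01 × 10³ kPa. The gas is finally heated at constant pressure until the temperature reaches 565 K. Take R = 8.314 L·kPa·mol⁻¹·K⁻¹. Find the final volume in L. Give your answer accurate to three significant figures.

From PV = nRT: V₁ = nRT₁/P₁ = 1.251 L.
P constant ⇒ V ∝ T: P₂ = P₁; V₂ = V₁·(T₂/T₁) = 0.8497 L.
Reversible adiabatic, γ = 7/5: T₃ = T₂·(P₃/P₂)^((γ−1)/γ) = 189.0 K; V₃ = V₂·(P₂/P₃)^(1/γ) = 0.7949 L.
Isobaric, so V/T is constant: P₄ = P₃; V₄ = V₃·(T₄/T₃) = 2.377 L.

V₄ ≈ 2.38 L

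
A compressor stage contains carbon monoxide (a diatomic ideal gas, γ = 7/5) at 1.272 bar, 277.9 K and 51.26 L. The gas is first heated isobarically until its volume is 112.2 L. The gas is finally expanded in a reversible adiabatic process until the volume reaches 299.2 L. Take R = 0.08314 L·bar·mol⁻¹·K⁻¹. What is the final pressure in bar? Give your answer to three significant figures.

P₃ ≈ 0.322 bar

Isobaric, so V/T is constant: P₂ = P₁; T₂ = T₁·(V₂/V₁) = 608.3 K.
Reversible adiabatic, γ = 7/5: T₃ = T₂·(V₂/V₃)^(γ−1) = 410.9 K; P₃ = P₂·(V₂/V₃)^γ = 0.3222 bar.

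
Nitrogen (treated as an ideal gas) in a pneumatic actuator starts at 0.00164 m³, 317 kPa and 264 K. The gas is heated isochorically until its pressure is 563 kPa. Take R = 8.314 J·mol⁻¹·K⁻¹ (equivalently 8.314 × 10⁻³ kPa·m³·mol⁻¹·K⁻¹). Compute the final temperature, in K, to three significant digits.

T₂ ≈ 469 K

Isochoric, so P/T is constant: V₂ = V₁; T₂ = T₁·(P₂/P₁) = 468.9 K.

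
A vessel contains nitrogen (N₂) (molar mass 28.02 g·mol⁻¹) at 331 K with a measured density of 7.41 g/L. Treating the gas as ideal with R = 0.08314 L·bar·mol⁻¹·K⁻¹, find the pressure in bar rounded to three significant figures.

ρ = PM/(RT) ⇒ P = ρRT/M = (7.41 × 0.08314 × 331.0) / 28.02

P ≈ 7.28 bar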